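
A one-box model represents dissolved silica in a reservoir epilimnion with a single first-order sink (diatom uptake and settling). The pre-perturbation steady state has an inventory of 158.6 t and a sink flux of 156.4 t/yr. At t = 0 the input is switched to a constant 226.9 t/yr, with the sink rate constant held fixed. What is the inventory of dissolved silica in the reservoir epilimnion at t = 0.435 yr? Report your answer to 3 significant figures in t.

184 t

τ = M₀/F₀ = 158.6/156.4 = 1.014 yr; rate constant k = 1/τ.
New steady state M_∞ = F₁/k = F₁·τ = 226.9 × 1.014 = 230.09 t.
M(t) = M_∞ + (M₀ − M_∞)·e^(−t/τ); t/τ = 0.435/1.014 = 0.4290, so e^(−t/τ) = 0.6512.
M(t) = 230.09 − 71.49 × 0.6512 = 183.54 t.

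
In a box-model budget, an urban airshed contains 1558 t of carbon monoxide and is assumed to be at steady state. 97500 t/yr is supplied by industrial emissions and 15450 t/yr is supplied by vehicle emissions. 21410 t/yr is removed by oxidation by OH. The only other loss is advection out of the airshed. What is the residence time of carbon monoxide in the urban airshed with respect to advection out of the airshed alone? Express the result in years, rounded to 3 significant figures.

0.0170 yr

At steady state ΣF_in = ΣF_out.
ΣF_in = 97500 + 15450 = 112950 t/yr.
Advection out of the airshed flux = ΣF_in − (21410) = 112950 − 21410 = 91540 t/yr.
τ = M / F = 1558 / 91540 = 0.01702 yr.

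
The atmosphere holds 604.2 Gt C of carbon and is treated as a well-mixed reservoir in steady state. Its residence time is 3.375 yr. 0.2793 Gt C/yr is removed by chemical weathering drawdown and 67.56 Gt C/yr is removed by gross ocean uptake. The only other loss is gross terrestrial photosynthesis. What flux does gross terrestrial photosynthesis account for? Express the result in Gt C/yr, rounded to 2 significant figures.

110 Gt C/yr

Total removal F = M/τ = 604.2 / 3.375 = 179.0 Gt C/yr.
Gross terrestrial photosynthesis = F − (0.2793 + 67.56) = 179.0 − 67.84 = 111.2 Gt C/yr.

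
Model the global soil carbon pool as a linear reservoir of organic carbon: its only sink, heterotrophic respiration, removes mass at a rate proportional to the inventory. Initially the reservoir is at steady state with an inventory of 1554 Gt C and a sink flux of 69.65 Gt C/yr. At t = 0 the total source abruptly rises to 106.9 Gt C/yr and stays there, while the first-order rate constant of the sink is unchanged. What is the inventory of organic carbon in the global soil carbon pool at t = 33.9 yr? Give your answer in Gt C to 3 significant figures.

The sink rate constant is k = F₀/M₀ = 69.65/1554 = 0.04482 yr⁻¹.
Solving dM/dt = F₁ − kM with M(0) = M₀ gives M(t) = F₁/k + (M₀ − F₁/k)·e^(−kt).
F₁/k = 106.9/0.04482 = 2385.1 Gt C; kt = 0.04482 × 33.9 = 1.519, e^(−kt) = 0.2188.
M(33.9) = 2385.1 + (1554 − 2385.1) × 0.2188 = 2385.1 − 181.9 = 2203.2 Gt C.

2200 Gt C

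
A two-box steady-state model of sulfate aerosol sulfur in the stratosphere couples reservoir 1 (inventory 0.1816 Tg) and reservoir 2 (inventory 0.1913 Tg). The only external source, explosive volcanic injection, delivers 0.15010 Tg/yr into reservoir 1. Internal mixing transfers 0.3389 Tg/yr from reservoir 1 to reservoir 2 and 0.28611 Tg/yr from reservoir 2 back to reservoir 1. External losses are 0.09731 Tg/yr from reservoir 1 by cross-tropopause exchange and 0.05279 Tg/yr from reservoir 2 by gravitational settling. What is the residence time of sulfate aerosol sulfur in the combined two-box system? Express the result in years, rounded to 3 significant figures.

For the system as a whole, the A↔B exchange is internal and contributes nothing to the throughput; only the external sinks remove mass.
M_total = 0.1816 + 0.1913 = 0.37290 Tg.
ΣF_external_out = 0.09731 + 0.05279 = 0.15010 Tg/yr.
τ = M_total / ΣF_ext = 0.37290 / 0.15010 = 2.484 yr.

2.48 yr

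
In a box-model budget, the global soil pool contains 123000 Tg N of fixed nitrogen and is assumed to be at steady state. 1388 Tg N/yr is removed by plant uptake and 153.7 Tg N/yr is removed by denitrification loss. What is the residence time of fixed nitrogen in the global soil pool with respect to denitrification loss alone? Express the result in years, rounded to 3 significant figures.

800 yr

Residence time with respect to a single sink: τ = M / F_sink.
τ = 123000 / 153.7 = 800.3 yr.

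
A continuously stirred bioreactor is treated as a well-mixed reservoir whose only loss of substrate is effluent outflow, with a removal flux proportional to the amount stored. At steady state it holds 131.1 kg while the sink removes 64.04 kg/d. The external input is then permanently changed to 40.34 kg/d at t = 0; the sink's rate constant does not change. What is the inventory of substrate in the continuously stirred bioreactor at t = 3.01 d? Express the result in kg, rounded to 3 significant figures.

τ = M₀/F₀ = 131.1/64.04 = 2.047 d; rate constant k = 1/τ.
New steady state M_∞ = F₁/k = F₁·τ = 40.34 × 2.047 = 82.582 kg.
M(t) = M_∞ + (M₀ − M_∞)·e^(−t/τ); t/τ = 3.01/2.047 = 1.470, so e^(−t/τ) = 0.2298.
M(t) = 82.582 + 48.52 × 0.2298 = 93.734 kg.

93.7 kg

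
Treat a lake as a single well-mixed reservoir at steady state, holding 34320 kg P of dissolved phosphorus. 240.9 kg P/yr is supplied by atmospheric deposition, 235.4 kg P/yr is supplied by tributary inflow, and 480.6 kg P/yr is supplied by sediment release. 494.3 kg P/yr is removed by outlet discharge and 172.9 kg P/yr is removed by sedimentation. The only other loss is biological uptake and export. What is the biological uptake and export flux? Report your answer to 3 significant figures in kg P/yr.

At steady state ΣF_in = ΣF_out.
ΣF_in = 240.9 + 235.4 + 480.6 = 956.90 kg P/yr.
Biological uptake and export flux = ΣF_in − (494.3 + 172.9) = 956.90 − 667.2 = 289.7 kg P/yr.

290 kg P/yr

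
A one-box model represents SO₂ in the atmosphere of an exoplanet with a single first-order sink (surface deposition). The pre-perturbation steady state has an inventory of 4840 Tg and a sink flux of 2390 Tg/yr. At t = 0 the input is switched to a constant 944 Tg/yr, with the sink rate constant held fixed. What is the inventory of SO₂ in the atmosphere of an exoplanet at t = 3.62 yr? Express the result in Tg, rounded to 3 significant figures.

Residence time τ = M₀/F₀ = 2.025 yr. The eventual steady state is M_∞ = M₀·(F₁/F₀) = 4840 × 944/2390 = 1911.7 Tg.
The anomaly ΔM(t) = M(t) − M_∞ decays as ΔM₀·e^(−t/τ) with ΔM₀ = 4840 − 1911.7 = 2928 Tg.
At t = 3.62 yr, e^(−t/τ) = e^(−1.788) = 0.1674, so ΔM = 490.1 Tg and M = 1911.7 + 490.1 = 2401.8 Tg.

2400 Tg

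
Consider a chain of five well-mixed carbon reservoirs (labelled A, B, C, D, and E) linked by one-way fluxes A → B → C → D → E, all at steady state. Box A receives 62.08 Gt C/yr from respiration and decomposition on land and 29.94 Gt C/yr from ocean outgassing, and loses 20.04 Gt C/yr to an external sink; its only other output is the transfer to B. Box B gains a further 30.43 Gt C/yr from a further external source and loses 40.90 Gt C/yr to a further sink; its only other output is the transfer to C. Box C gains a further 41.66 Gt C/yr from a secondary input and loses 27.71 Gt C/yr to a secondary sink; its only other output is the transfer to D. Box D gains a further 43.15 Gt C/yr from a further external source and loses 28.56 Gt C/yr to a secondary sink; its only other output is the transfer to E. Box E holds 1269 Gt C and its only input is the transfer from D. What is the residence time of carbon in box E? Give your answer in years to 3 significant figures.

Box A: F(A→B) = (62.08 + 29.94) − 20.04 = 71.980 Gt C/yr.
Box B: F(B→C) = (71.980 + 30.43) − 40.90 = 61.510 Gt C/yr.
Box C: F(C→D) = (61.510 + 41.66) − 27.71 = 75.460 Gt C/yr.
Box D: F(D→E) = (75.460 + 43.15) − 28.56 = 90.050 Gt C/yr.
Box E throughput = its input = 90.050 Gt C/yr; τ = 1269 / 90.050 = 14.09 yr.

14.1 yr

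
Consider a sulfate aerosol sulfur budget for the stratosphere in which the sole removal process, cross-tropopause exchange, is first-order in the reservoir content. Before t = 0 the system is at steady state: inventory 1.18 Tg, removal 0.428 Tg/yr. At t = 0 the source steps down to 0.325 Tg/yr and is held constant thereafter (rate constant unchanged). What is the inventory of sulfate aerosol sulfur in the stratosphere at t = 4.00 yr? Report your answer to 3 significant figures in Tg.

0.963 Tg

Residence time τ = M₀/F₀ = 2.757 yr. The eventual steady state is M_∞ = M₀·(F₁/F₀) = 1.18 × 0.325/0.428 = 0.89603 Tg.
The anomaly ΔM(t) = M(t) − M_∞ decays as ΔM₀·e^(−t/τ) with ΔM₀ = 1.18 − 0.89603 = 0.2840 Tg.
At t = 4.00 yr, e^(−t/τ) = e^(−1.451) = 0.2344, so ΔM = 0.06655 Tg and M = 0.89603 + 0.06655 = 0.96258 Tg.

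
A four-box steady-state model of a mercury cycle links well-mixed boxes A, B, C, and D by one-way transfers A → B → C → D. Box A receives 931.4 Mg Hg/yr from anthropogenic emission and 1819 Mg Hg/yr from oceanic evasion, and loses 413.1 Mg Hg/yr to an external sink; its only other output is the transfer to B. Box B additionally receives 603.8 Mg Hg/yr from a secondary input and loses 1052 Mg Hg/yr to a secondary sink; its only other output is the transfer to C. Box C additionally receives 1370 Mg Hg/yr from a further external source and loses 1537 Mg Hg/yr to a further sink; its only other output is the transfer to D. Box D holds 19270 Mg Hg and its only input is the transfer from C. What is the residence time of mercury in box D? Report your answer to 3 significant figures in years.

11.2 yr

Box A: F(A→B) = (931.4 + 1819) − 413.1 = 2337.3 Mg Hg/yr.
Box B: F(B→C) = (2337.3 + 603.8) − 1052 = 1889.1 Mg Hg/yr.
Box C: F(C→D) = (1889.1 + 1370) − 1537 = 1722.1 Mg Hg/yr.
Box D throughput = its input = 1722.1 Mg Hg/yr; τ = 19270 / 1722.1 = 11.19 yr.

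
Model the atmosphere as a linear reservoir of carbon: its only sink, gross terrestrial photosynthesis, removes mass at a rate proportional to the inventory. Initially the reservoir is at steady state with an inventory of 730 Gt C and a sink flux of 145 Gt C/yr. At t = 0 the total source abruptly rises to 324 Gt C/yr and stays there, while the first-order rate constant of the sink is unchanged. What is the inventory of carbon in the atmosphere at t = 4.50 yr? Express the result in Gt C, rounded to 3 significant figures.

1260 Gt C

Residence time τ = M₀/F₀ = 5.034 yr. The eventual steady state is M_∞ = M₀·(F₁/F₀) = 730 × 324/145 = 1631.2 Gt C.
The anomaly ΔM(t) = M(t) − M_∞ decays as ΔM₀·e^(−t/τ) with ΔM₀ = 730 − 1631.2 = −901.2 Gt C.
At t = 4.50 yr, e^(−t/τ) = e^(−0.8938) = 0.4091, so ΔM = −368.7 Gt C and M = 1631.2 − 368.7 = 1262.5 Gt C.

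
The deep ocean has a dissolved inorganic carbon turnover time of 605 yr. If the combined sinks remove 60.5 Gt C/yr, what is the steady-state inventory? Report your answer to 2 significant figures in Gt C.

37000 Gt C

τ = M/F ⇒ M = τ × F = 605 × 60.5 = 36600 Gt C.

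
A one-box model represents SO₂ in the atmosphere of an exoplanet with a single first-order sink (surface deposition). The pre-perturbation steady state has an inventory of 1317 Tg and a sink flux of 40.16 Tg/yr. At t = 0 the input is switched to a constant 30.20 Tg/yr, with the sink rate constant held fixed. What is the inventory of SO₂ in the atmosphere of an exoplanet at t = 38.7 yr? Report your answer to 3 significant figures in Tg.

1090 Tg

Residence time τ = M₀/F₀ = 32.79 yr. The eventual steady state is M_∞ = M₀·(F₁/F₀) = 1317 × 30.20/40.16 = 990.37 Tg.
The anomaly ΔM(t) = M(t) − M_∞ decays as ΔM₀·e^(−t/τ) with ΔM₀ = 1317 − 990.37 = 326.6 Tg.
At t = 38.7 yr, e^(−t/τ) = e^(−1.180) = 0.3072, so ΔM = 100.4 Tg and M = 990.37 + 100.4 = 1090.7 Tg.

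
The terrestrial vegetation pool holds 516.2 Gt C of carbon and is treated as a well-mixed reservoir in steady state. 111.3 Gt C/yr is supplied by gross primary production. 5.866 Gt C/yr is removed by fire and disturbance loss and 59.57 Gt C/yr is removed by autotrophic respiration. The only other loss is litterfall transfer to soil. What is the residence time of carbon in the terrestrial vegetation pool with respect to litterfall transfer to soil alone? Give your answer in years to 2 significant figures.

At steady state ΣF_in = ΣF_out.
ΣF_in = 111.30 Gt C/yr.
Litterfall transfer to soil flux = ΣF_in − (5.866 + 59.57) = 111.30 − 65.44 = 45.86 Gt C/yr.
τ = M / F = 516.2 / 45.86 = 11.26 yr.

11 yr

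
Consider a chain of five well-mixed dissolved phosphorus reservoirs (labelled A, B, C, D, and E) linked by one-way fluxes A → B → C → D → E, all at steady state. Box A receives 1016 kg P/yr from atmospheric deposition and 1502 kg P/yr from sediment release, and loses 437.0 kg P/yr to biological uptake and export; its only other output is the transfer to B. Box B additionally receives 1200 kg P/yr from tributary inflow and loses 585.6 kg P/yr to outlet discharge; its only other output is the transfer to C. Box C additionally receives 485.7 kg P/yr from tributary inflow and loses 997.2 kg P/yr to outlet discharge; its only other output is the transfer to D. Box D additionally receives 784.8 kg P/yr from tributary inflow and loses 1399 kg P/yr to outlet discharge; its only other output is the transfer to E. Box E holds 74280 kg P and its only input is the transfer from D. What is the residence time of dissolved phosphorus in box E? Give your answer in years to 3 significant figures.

Box A: F(A→B) = (1016 + 1502) − 437.0 = 2081.0 kg P/yr.
Box B: F(B→C) = (2081.0 + 1200) − 585.6 = 2695.4 kg P/yr.
Box C: F(C→D) = (2695.4 + 485.7) − 997.2 = 2183.9 kg P/yr.
Box D: F(D→E) = (2183.9 + 784.8) − 1399 = 1569.7 kg P/yr.
Box E throughput = its input = 1569.7 kg P/yr; τ = 74280 / 1569.7 = 47.32 yr.

47.3 yr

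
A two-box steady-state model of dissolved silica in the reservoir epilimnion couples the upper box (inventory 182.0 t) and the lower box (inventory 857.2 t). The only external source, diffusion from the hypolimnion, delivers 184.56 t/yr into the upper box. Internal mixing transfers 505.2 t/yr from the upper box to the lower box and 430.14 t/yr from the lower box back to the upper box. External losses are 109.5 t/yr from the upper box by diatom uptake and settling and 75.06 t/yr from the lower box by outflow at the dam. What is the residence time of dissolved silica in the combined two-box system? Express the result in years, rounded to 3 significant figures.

Residence time in the combined system uses the total inventory and the total *external* removal — internal exchanges between the two boxes cancel.
M_total = 182.0 + 857.2 = 1039.2 t.
ΣF_external_out = 109.5 + 75.06 = 184.56 t/yr.
τ = M_total / ΣF_ext = 1039.2 / 184.56 = 5.631 yr.

5.63 yr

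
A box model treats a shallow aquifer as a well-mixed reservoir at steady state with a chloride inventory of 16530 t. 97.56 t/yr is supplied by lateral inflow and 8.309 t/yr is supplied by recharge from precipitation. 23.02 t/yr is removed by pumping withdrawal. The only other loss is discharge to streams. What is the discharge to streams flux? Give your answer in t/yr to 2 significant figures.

83 t/yr

At steady state ΣF_in = ΣF_out.
ΣF_in = 97.56 + 8.309 = 105.87 t/yr.
Discharge to streams flux = ΣF_in − (23.02) = 105.87 − 23.02 = 82.85 t/yr.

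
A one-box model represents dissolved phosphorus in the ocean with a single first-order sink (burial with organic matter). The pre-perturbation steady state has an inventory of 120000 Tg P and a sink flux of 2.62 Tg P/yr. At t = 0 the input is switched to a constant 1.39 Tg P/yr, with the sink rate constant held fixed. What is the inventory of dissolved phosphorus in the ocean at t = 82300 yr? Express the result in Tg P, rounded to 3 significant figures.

The sink rate constant is k = F₀/M₀ = 2.62/120000 = 2.183×10^-5 yr⁻¹.
Solving dM/dt = F₁ − kM with M(0) = M₀ gives M(t) = F₁/k + (M₀ − F₁/k)·e^(−kt).
F₁/k = 1.39/2.183×10^-5 = 63664 Tg P; kt = 2.183×10^-5 × 82300 = 1.797, e^(−kt) = 0.1658.
M(82300) = 63664 + (120000 − 63664) × 0.1658 = 63664 + 9341 = 73005 Tg P.

73000 Tg P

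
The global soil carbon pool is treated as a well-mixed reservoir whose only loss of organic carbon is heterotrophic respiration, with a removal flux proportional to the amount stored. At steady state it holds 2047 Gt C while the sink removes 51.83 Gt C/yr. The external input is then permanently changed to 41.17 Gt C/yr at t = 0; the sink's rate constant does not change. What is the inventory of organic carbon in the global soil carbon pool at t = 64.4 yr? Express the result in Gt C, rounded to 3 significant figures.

1710 Gt C

The sink rate constant is k = F₀/M₀ = 51.83/2047 = 0.02532 yr⁻¹.
Solving dM/dt = F₁ − kM with M(0) = M₀ gives M(t) = F₁/k + (M₀ − F₁/k)·e^(−kt).
F₁/k = 41.17/0.02532 = 1626.0 Gt C; kt = 0.02532 × 64.4 = 1.631, e^(−kt) = 0.1958.
M(64.4) = 1626.0 + (2047 − 1626.0) × 0.1958 = 1626.0 + 82.44 = 1708.4 Gt C.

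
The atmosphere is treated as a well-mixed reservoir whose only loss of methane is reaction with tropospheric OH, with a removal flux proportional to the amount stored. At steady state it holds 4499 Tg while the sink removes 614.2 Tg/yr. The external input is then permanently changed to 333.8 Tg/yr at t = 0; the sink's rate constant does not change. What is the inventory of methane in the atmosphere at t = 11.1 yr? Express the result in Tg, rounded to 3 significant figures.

τ = M₀/F₀ = 4499/614.2 = 7.325 yr; rate constant k = 1/τ.
New steady state M_∞ = F₁/k = F₁·τ = 333.8 × 7.325 = 2445.1 Tg.
M(t) = M_∞ + (M₀ − M_∞)·e^(−t/τ); t/τ = 11.1/7.325 = 1.515, so e^(−t/τ) = 0.2197.
M(t) = 2445.1 + 2054 × 0.2197 = 2896.4 Tg.

2900 Tg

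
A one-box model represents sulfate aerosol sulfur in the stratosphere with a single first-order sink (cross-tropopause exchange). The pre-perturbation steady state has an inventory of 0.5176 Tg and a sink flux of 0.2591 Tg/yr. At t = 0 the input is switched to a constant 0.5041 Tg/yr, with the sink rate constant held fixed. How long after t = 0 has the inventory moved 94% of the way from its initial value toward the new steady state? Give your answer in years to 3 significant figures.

5.62 yr

τ = M₀/F₀ = 0.5176/0.2591 = 1.998 yr.
The remaining gap fraction is e^(−t/τ); 94% covered ⇒ e^(−t/τ) = 0.0600.
t = −τ ln(0.0600) = 1.998 × 2.813 = 5.620 yr.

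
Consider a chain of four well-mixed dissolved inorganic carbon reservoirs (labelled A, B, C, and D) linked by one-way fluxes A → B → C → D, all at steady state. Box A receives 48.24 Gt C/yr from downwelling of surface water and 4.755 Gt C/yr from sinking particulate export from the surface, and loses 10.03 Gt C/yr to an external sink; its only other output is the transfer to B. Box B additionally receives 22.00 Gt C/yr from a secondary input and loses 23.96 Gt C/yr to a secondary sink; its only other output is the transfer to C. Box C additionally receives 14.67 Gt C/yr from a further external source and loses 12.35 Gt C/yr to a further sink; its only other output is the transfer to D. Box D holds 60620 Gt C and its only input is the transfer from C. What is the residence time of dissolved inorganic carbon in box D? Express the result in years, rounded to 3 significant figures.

1400 yr

Box A: F(A→B) = (48.24 + 4.755) − 10.03 = 42.965 Gt C/yr.
Box B: F(B→C) = (42.965 + 22.00) − 23.96 = 41.005 Gt C/yr.
Box C: F(C→D) = (41.005 + 14.67) − 12.35 = 43.325 Gt C/yr.
Box D throughput = its input = 43.325 Gt C/yr; τ = 60620 / 43.325 = 1399 yr.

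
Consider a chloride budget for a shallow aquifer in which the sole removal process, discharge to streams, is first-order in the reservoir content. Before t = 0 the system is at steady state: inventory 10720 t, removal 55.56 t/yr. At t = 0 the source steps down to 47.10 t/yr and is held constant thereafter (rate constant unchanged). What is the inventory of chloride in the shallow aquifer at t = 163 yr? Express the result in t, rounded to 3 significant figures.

9790 t

The sink rate constant is k = F₀/M₀ = 55.56/10720 = 0.005183 yr⁻¹.
Solving dM/dt = F₁ − kM with M(0) = M₀ gives M(t) = F₁/k + (M₀ − F₁/k)·e^(−kt).
F₁/k = 47.10/0.005183 = 9087.7 t; kt = 0.005183 × 163 = 0.8448, e^(−kt) = 0.4296.
M(163) = 9087.7 + (10720 − 9087.7) × 0.4296 = 9087.7 + 701.3 = 9789.0 t.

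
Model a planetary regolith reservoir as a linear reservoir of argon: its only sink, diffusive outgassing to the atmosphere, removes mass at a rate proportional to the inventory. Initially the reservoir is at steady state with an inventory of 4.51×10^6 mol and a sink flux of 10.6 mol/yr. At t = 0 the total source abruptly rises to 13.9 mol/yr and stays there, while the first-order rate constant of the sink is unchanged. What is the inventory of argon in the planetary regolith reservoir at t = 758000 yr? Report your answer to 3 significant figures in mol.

Residence time τ = M₀/F₀ = 425500 yr. The eventual steady state is M_∞ = M₀·(F₁/F₀) = 4.51×10^6 × 13.9/10.6 = 5.9141×10^6 mol.
The anomaly ΔM(t) = M(t) − M_∞ decays as ΔM₀·e^(−t/τ) with ΔM₀ = 4.51×10^6 − 5.9141×10^6 = −1.404×10^6 mol.
At t = 758000 yr, e^(−t/τ) = e^(−1.782) = 0.1684, so ΔM = −236400 mol and M = 5.9141×10^6 − 236400 = 5.6776×10^6 mol.

5.68×10^6 mol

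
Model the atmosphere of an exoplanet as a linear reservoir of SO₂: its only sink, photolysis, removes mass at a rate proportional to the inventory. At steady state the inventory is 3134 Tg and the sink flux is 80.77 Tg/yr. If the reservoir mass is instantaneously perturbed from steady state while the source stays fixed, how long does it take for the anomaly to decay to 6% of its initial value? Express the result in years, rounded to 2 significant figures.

For a linear reservoir the anomaly decays as exp(−t/τ) with τ = M/F = 3134/80.77 = 38.80 yr.
exp(−t/τ) = 0.06 ⇒ t = −τ ln(0.06) = 38.80 × 2.813 = 109.2 yr.

110 yr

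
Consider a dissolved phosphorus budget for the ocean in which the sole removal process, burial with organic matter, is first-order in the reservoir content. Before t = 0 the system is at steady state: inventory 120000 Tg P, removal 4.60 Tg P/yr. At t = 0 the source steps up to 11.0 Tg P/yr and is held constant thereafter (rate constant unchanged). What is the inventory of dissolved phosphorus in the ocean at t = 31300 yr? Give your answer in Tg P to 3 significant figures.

τ = M₀/F₀ = 120000/4.60 = 26090 yr; rate constant k = 1/τ.
New steady state M_∞ = F₁/k = F₁·τ = 11.0 × 26090 = 286960 Tg P.
M(t) = M_∞ + (M₀ − M_∞)·e^(−t/τ); t/τ = 31300/26090 = 1.200, so e^(−t/τ) = 0.3012.
M(t) = 286960 − 167000 × 0.3012 = 236660 Tg P.

237000 Tg P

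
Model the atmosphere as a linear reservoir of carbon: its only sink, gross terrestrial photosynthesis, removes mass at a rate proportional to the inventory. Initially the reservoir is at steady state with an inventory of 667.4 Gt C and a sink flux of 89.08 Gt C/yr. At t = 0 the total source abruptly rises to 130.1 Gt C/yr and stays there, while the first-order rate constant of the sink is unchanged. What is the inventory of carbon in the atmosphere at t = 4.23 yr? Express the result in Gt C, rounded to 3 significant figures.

800 Gt C

τ = M₀/F₀ = 667.4/89.08 = 7.492 yr; rate constant k = 1/τ.
New steady state M_∞ = F₁/k = F₁·τ = 130.1 × 7.492 = 974.73 Gt C.
M(t) = M_∞ + (M₀ − M_∞)·e^(−t/τ); t/τ = 4.23/7.492 = 0.5646, so e^(−t/τ) = 0.5686.
M(t) = 974.73 − 307.3 × 0.5686 = 799.98 Gt C.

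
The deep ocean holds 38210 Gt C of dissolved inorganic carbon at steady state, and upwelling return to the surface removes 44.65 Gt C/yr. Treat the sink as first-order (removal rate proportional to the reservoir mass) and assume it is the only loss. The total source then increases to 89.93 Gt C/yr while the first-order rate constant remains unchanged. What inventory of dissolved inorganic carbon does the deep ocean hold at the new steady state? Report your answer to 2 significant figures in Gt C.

Rate constant k = F/M = 44.65 / 38210 = 0.001169 yr⁻¹.
At the new steady state, source = k·M_new ⇒ M_new = 89.93 / 0.001169 = 76960 Gt C.
(Equivalently M_new = M × F_new/F_old = 38210 × 89.93/44.65.)

77000 Gt C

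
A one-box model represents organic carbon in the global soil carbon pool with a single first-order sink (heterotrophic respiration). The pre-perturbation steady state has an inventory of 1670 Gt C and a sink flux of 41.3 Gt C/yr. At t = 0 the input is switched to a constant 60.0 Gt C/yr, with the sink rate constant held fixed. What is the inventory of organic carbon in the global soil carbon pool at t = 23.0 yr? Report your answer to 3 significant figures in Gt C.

τ = M₀/F₀ = 1670/41.3 = 40.44 yr; rate constant k = 1/τ.
New steady state M_∞ = F₁/k = F₁·τ = 60.0 × 40.44 = 2426.2 Gt C.
M(t) = M_∞ + (M₀ − M_∞)·e^(−t/τ); t/τ = 23.0/40.44 = 0.5688, so e^(−t/τ) = 0.5662.
M(t) = 2426.2 − 756.2 × 0.5662 = 1998.0 Gt C.

2000 Gt C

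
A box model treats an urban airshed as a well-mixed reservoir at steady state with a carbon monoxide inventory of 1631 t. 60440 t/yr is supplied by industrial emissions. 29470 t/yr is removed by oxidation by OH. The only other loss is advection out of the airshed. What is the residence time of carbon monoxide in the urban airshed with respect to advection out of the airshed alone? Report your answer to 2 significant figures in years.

0.053 yr

At steady state ΣF_in = ΣF_out.
ΣF_in = 60440 t/yr.
Advection out of the airshed flux = ΣF_in − (29470) = 60440 − 29470 = 30970 t/yr.
τ = M / F = 1631 / 30970 = 0.05266 yr.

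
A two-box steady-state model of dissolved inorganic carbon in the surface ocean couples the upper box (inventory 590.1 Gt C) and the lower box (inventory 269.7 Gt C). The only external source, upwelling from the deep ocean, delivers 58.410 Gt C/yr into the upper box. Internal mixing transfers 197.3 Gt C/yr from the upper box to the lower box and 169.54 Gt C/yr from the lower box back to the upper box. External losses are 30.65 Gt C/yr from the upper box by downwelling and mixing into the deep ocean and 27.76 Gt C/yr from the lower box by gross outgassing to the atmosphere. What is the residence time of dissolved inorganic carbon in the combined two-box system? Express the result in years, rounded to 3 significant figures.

14.7 yr

Residence time in the combined system uses the total inventory and the total *external* removal — internal exchanges between the two boxes cancel.
M_total = 590.1 + 269.7 = 859.80 Gt C.
ΣF_external_out = 30.65 + 27.76 = 58.410 Gt C/yr.
τ = M_total / ΣF_ext = 859.80 / 58.410 = 14.72 yr.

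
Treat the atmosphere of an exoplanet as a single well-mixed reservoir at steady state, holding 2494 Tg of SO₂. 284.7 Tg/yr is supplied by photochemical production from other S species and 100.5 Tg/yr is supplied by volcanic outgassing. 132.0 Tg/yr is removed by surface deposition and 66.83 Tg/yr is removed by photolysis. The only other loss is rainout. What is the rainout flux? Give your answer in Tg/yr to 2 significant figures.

At steady state ΣF_in = ΣF_out.
ΣF_in = 284.7 + 100.5 = 385.20 Tg/yr.
Rainout flux = ΣF_in − (132.0 + 66.83) = 385.20 − 198.8 = 186.4 Tg/yr.

190 Tg/yr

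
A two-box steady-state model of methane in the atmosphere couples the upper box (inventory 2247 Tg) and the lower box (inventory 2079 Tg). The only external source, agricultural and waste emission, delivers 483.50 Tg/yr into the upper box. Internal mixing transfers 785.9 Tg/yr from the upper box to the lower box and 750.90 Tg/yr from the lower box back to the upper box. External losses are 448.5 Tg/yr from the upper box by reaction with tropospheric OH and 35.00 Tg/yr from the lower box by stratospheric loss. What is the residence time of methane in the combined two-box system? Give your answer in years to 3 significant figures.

8.95 yr

For the system as a whole, the A↔B exchange is internal and contributes nothing to the throughput; only the external sinks remove mass.
M_total = 2247 + 2079 = 4326.0 Tg.
ΣF_external_out = 448.5 + 35.00 = 483.50 Tg/yr.
τ = M_total / ΣF_ext = 4326.0 / 483.50 = 8.947 yr.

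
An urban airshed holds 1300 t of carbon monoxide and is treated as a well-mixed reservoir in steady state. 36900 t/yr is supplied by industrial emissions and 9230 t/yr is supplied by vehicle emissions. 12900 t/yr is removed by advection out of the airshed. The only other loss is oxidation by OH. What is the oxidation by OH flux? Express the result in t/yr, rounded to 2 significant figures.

33000 t/yr

At steady state ΣF_in = ΣF_out.
ΣF_in = 36900 + 9230 = 46130 t/yr.
Oxidation by OH flux = ΣF_in − (12900) = 46130 − 12900 = 33230 t/yr.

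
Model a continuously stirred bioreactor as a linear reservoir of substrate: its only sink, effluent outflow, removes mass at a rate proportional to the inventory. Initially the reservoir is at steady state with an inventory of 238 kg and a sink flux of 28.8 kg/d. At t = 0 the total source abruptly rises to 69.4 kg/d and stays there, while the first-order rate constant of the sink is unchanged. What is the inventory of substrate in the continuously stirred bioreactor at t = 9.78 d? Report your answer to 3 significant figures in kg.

The sink rate constant is k = F₀/M₀ = 28.8/238 = 0.1210 d⁻¹.
Solving dM/dt = F₁ − kM with M(0) = M₀ gives M(t) = F₁/k + (M₀ − F₁/k)·e^(−kt).
F₁/k = 69.4/0.1210 = 573.51 kg; kt = 0.1210 × 9.78 = 1.183, e^(−kt) = 0.3062.
M(9.78) = 573.51 + (238 − 573.51) × 0.3062 = 573.51 − 102.7 = 470.77 kg.

471 kg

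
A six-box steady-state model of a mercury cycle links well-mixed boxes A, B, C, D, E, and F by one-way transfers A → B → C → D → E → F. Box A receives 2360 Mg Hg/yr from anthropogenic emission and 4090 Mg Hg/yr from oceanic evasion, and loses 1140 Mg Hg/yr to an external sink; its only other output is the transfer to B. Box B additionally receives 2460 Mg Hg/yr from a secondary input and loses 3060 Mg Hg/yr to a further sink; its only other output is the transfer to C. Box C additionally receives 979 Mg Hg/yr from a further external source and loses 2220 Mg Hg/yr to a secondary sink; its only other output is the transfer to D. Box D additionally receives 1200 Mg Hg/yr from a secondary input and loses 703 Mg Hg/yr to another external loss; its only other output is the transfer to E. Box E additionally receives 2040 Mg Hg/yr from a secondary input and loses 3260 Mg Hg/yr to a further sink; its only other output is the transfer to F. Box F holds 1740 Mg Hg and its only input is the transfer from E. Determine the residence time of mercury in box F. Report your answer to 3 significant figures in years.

Box A: F(A→B) = (2360 + 4090) − 1140 = 5310.0 Mg Hg/yr.
Box B: F(B→C) = (5310.0 + 2460) − 3060 = 4710.0 Mg Hg/yr.
Box C: F(C→D) = (4710.0 + 979) − 2220 = 3469.0 Mg Hg/yr.
Box D: F(D→E) = (3469.0 + 1200) − 703 = 3966.0 Mg Hg/yr.
Box E: F(E→F) = (3966.0 + 2040) − 3260 = 2746.0 Mg Hg/yr.
Box F throughput = its input = 2746.0 Mg Hg/yr; τ = 1740 / 2746.0 = 0.6336 yr.

0.634 yr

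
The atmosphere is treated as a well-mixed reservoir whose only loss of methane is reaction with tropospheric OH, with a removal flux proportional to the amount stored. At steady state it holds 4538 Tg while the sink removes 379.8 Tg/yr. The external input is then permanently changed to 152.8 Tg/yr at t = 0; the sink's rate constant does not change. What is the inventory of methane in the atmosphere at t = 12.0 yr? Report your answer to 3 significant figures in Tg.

τ = M₀/F₀ = 4538/379.8 = 11.95 yr; rate constant k = 1/τ.
New steady state M_∞ = F₁/k = F₁·τ = 152.8 × 11.95 = 1825.7 Tg.
M(t) = M_∞ + (M₀ − M_∞)·e^(−t/τ); t/τ = 12.0/11.95 = 1.004, so e^(−t/τ) = 0.3663.
M(t) = 1825.7 + 2712 × 0.3663 = 2819.2 Tg.

2820 Tg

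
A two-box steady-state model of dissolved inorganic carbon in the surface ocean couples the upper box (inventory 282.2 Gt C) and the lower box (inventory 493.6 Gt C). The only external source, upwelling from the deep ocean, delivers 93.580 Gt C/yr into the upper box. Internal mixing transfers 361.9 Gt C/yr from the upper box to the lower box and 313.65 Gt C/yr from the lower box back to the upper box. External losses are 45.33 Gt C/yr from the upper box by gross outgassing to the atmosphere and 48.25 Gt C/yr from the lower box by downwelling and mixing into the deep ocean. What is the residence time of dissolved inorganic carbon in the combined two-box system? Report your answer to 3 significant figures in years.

8.29 yr

Treat the two boxes together as one reservoir: the mixing fluxes between them are internal recycling, so τ = ΣM / Σ(external losses).
M_total = 282.2 + 493.6 = 775.80 Gt C.
ΣF_external_out = 45.33 + 48.25 = 93.580 Gt C/yr.
τ = M_total / ΣF_ext = 775.80 / 93.580 = 8.290 yr.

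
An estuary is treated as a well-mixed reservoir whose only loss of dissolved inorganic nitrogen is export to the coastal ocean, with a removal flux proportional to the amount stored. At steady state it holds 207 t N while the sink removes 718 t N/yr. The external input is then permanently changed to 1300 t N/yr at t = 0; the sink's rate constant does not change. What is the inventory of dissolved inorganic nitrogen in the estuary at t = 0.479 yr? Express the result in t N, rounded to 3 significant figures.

343 t N

τ = M₀/F₀ = 207/718 = 0.2883 yr; rate constant k = 1/τ.
New steady state M_∞ = F₁/k = F₁·τ = 1300 × 0.2883 = 374.79 t N.
M(t) = M_∞ + (M₀ − M_∞)·e^(−t/τ); t/τ = 0.479/0.2883 = 1.661, so e^(−t/τ) = 0.1899.
M(t) = 374.79 − 167.8 × 0.1899 = 342.93 t N.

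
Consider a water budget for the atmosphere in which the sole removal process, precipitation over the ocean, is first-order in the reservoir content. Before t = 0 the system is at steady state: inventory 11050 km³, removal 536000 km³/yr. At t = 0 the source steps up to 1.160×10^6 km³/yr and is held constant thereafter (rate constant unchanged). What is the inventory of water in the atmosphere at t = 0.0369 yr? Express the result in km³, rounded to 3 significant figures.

τ = M₀/F₀ = 11050/536000 = 0.02062 yr; rate constant k = 1/τ.
New steady state M_∞ = F₁/k = F₁·τ = 1.160×10^6 × 0.02062 = 23914 km³.
M(t) = M_∞ + (M₀ − M_∞)·e^(−t/τ); t/τ = 0.0369/0.02062 = 1.790, so e^(−t/τ) = 0.1670.
M(t) = 23914 − 12860 × 0.1670 = 21766 km³.

21800 km³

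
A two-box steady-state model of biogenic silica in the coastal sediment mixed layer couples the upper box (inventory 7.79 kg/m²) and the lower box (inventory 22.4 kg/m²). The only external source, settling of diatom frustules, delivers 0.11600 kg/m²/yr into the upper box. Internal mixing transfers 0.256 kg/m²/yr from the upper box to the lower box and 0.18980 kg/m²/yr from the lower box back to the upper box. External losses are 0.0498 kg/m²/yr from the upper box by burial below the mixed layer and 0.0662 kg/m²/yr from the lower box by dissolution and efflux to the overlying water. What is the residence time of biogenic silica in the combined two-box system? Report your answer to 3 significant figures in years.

For the system as a whole, the A↔B exchange is internal and contributes nothing to the throughput; only the external sinks remove mass.
M_total = 7.79 + 22.4 = 30.190 kg/m².
ΣF_external_out = 0.0498 + 0.0662 = 0.11600 kg/m²/yr.
τ = M_total / ΣF_ext = 30.190 / 0.11600 = 260.3 yr.

260 yr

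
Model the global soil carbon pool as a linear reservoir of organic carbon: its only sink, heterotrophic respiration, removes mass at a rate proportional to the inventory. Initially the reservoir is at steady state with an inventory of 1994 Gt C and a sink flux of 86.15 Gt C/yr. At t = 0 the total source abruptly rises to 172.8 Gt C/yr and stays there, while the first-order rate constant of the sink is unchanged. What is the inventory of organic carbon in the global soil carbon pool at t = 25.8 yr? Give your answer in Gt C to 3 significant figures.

3340 Gt C

τ = M₀/F₀ = 1994/86.15 = 23.15 yr; rate constant k = 1/τ.
New steady state M_∞ = F₁/k = F₁·τ = 172.8 × 23.15 = 3999.6 Gt C.
M(t) = M_∞ + (M₀ − M_∞)·e^(−t/τ); t/τ = 25.8/23.15 = 1.115, so e^(−t/τ) = 0.3280.
M(t) = 3999.6 − 2006 × 0.3280 = 3341.7 Gt C.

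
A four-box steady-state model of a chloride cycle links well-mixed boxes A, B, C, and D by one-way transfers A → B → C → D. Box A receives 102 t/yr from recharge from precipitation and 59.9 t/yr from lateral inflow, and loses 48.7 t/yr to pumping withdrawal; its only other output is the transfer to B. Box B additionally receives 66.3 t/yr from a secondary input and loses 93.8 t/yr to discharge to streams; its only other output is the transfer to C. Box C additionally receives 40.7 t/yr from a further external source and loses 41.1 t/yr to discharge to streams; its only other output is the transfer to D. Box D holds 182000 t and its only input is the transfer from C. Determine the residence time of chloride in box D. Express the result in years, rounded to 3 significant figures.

2130 yr

Box A: F(A→B) = (102 + 59.9) − 48.7 = 113.20 t/yr.
Box B: F(B→C) = (113.20 + 66.3) − 93.8 = 85.700 t/yr.
Box C: F(C→D) = (85.700 + 40.7) − 41.1 = 85.300 t/yr.
Box D throughput = its input = 85.300 t/yr; τ = 182000 / 85.300 = 2134 yr.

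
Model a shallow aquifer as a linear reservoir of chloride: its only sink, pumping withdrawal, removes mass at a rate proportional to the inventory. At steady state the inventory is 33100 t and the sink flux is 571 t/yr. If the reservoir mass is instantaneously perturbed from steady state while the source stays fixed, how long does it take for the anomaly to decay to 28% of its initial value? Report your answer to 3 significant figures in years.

For a linear reservoir the anomaly decays as exp(−t/τ) with τ = M/F = 33100/571 = 57.97 yr.
exp(−t/τ) = 0.28 ⇒ t = −τ ln(0.28) = 57.97 × 1.273 = 73.79 yr.

73.8 yr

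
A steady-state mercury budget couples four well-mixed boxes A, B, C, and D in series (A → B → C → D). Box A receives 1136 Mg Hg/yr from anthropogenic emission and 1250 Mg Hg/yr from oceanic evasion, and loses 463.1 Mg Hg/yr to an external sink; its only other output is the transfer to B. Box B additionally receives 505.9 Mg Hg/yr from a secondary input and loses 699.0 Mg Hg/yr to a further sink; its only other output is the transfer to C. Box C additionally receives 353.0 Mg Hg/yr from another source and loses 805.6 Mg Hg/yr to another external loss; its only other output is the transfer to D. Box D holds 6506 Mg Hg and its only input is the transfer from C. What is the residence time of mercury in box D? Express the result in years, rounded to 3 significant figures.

5.09 yr

Box A: F(A→B) = (1136 + 1250) − 463.1 = 1922.9 Mg Hg/yr.
Box B: F(B→C) = (1922.9 + 505.9) − 699.0 = 1729.8 Mg Hg/yr.
Box C: F(C→D) = (1729.8 + 353.0) − 805.6 = 1277.2 Mg Hg/yr.
Box D throughput = its input = 1277.2 Mg Hg/yr; τ = 6506 / 1277.2 = 5.094 yr.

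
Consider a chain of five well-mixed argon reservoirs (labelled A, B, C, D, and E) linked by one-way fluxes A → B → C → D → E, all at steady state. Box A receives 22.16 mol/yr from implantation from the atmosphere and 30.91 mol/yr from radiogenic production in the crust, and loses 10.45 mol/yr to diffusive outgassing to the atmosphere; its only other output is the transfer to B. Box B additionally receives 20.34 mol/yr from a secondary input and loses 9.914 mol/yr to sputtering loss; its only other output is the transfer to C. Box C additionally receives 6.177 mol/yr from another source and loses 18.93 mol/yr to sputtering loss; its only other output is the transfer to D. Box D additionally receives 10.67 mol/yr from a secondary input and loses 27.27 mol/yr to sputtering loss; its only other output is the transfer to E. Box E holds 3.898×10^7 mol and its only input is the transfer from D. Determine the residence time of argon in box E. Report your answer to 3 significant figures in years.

Box A: F(A→B) = (22.16 + 30.91) − 10.45 = 42.620 mol/yr.
Box B: F(B→C) = (42.620 + 20.34) − 9.914 = 53.046 mol/yr.
Box C: F(C→D) = (53.046 + 6.177) − 18.93 = 40.293 mol/yr.
Box D: F(D→E) = (40.293 + 10.67) − 27.27 = 23.693 mol/yr.
Box E throughput = its input = 23.693 mol/yr; τ = 3.898×10^7 / 23.693 = 1.645×10^6 yr.

1.65×10^6 yr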